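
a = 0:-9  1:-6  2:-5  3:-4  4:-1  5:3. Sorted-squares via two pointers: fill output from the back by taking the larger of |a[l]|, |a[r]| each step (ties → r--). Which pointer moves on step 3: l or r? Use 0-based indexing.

l=0 r=5: |-9|>|3| out[5]=81, l++
l=1 r=5: |-6|>|3| out[4]=36, l++
l=2 r=5: |-5|>|3| out[3]=25, l++

l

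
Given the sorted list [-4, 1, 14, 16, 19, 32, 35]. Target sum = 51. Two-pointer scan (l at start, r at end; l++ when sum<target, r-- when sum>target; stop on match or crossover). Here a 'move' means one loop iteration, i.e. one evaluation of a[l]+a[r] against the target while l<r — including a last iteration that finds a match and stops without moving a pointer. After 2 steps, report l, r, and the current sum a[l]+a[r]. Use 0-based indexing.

l=2, r=6, sum=49

l=0 r=6: -4+35=31 <51, l++
l=1 r=6: 1+35=36 <51, l++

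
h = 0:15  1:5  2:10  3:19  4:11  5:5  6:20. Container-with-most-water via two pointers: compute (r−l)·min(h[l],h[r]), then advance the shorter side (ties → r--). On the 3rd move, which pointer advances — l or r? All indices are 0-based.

l

l=0 r=6: min(15,20)*6=90 best=90 *, l++
l=1 r=6: min(5,20)*5=25 best=90, l++
l=2 r=6: min(10,20)*4=40 best=90, l++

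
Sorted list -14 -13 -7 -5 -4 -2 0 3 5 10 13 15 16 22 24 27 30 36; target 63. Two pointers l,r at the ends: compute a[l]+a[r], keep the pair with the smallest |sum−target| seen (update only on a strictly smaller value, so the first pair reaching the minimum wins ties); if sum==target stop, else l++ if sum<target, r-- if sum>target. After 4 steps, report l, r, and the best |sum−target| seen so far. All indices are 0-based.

l=4, r=17, best |Δ|=32

l=0 r=17: -14+36=22 d=41 *, l++
l=1 r=17: -13+36=23 d=40 *, l++
l=2 r=17: -7+36=29 d=34 *, l++
l=3 r=17: -5+36=31 d=32 *, l++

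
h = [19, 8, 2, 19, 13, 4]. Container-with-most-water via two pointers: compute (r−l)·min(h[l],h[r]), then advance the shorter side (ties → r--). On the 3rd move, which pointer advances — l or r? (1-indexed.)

r

[1,6] min(19,4)*5=20 best=20 * → r--
[1,5] min(19,13)*4=52 best=52 * → r--
[1,4] min(19,19)*3=57 best=57 * → r--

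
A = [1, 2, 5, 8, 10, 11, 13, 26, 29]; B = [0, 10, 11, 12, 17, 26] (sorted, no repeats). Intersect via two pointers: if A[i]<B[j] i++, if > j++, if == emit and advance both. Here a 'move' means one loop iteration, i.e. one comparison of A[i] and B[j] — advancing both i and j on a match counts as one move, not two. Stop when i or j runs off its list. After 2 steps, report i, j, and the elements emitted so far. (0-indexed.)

i=0 j=0: 1>0, j++
i=0 j=1: 1<10, i++

i=1, j=1, emitted=[]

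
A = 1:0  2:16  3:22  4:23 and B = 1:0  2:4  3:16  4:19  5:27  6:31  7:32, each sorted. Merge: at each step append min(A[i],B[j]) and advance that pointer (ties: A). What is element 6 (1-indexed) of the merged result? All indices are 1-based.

merged[6] = 19

i=1 j=1: A[i]=0<=B[j]=0 take 0, i++
i=2 j=1: A[i]=16>B[j]=0 take 0, j++
i=2 j=2: A[i]=16>B[j]=4 take 4, j++
i=2 j=3: A[i]=16<=B[j]=16 take 16, i++
i=3 j=3: A[i]=22>B[j]=16 take 16, j++
i=3 j=4: A[i]=22>B[j]=19 take 19, j++
i=3 j=5: A[i]=22<=B[j]=27 take 22, i++
i=4 j=5: A[i]=23<=B[j]=27 take 23, i++
i=5 j=5: A done, take B[j]=27, j++
i=5 j=6: A done, take B[j]=31, j++
i=5 j=7: A done, take B[j]=32, j++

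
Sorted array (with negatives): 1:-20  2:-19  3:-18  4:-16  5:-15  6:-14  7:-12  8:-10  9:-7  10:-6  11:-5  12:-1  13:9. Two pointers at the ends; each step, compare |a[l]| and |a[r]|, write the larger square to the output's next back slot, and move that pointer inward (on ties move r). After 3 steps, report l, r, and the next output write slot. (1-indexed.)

l=4, r=13, next write slot=10

[1,13] |-20|>|9| out[13]=400 → l++
[2,13] |-19|>|9| out[12]=361 → l++
[3,13] |-18|>|9| out[11]=324 → l++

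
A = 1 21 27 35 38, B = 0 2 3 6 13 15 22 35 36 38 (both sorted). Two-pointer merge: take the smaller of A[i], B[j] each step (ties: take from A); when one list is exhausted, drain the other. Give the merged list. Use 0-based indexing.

[0, 1, 2, 3, 6, 13, 15, 21, 22, 27, 35, 35, 36, 38, 38]

[i=0,j=0] A[i]=1>B[j]=0 take 0 → j++
[i=0,j=1] A[i]=1<=B[j]=2 take 1 → i++
[i=1,j=1] A[i]=21>B[j]=2 take 2 → j++
[i=1,j=2] A[i]=21>B[j]=3 take 3 → j++
[i=1,j=3] A[i]=21>B[j]=6 take 6 → j++
[i=1,j=4] A[i]=21>B[j]=13 take 13 → j++
[i=1,j=5] A[i]=21>B[j]=15 take 15 → j++
[i=1,j=6] A[i]=21<=B[j]=22 take 21 → i++
[i=2,j=6] A[i]=27>B[j]=22 take 22 → j++
[i=2,j=7] A[i]=27<=B[j]=35 take 27 → i++
[i=3,j=7] A[i]=35<=B[j]=35 take 35 → i++
[i=4,j=7] A[i]=38>B[j]=35 take 35 → j++
[i=4,j=8] A[i]=38>B[j]=36 take 36 → j++
[i=4,j=9] A[i]=38<=B[j]=38 take 38 → i++
[i=5,j=9] A done, take B[j]=38 → j++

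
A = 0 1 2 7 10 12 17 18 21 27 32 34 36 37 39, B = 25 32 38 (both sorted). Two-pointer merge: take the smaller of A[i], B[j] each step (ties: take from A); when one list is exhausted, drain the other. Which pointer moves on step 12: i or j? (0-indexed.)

i

i=0 j=0: A[i]=0<=B[j]=25 take 0, i++
i=1 j=0: A[i]=1<=B[j]=25 take 1, i++
i=2 j=0: A[i]=2<=B[j]=25 take 2, i++
i=3 j=0: A[i]=7<=B[j]=25 take 7, i++
i=4 j=0: A[i]=10<=B[j]=25 take 10, i++
i=5 j=0: A[i]=12<=B[j]=25 take 12, i++
i=6 j=0: A[i]=17<=B[j]=25 take 17, i++
i=7 j=0: A[i]=18<=B[j]=25 take 18, i++
i=8 j=0: A[i]=21<=B[j]=25 take 21, i++
i=9 j=0: A[i]=27>B[j]=25 take 25, j++
i=9 j=1: A[i]=27<=B[j]=32 take 27, i++
i=10 j=1: A[i]=32<=B[j]=32 take 32, i++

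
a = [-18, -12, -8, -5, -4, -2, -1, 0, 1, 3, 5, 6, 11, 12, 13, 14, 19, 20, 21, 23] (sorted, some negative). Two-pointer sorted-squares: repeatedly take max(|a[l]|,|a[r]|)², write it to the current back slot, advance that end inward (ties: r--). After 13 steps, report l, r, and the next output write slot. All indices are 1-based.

l=4, r=10, next write slot=7

l=1 r=20: |-18|<=|23| out[20]=529, r--
l=1 r=19: |-18|<=|21| out[19]=441, r--
l=1 r=18: |-18|<=|20| out[18]=400, r--
l=1 r=17: |-18|<=|19| out[17]=361, r--
l=1 r=16: |-18|>|14| out[16]=324, l++
l=2 r=16: |-12|<=|14| out[15]=196, r--
l=2 r=15: |-12|<=|13| out[14]=169, r--
l=2 r=14: |-12|<=|12| out[13]=144, r--
l=2 r=13: |-12|>|11| out[12]=144, l++
l=3 r=13: |-8|<=|11| out[11]=121, r--
l=3 r=12: |-8|>|6| out[10]=64, l++
l=4 r=12: |-5|<=|6| out[9]=36, r--
l=4 r=11: |-5|<=|5| out[8]=25, r--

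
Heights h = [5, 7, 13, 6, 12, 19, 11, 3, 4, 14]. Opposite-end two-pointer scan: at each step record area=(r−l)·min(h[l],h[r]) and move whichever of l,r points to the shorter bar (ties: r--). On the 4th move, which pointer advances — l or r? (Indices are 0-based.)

[0,9] min(5,14)*9=45 best=45 * → l++
[1,9] min(7,14)*8=56 best=56 * → l++
[2,9] min(13,14)*7=91 best=91 * → l++
[3,9] min(6,14)*6=36 best=91 → l++

l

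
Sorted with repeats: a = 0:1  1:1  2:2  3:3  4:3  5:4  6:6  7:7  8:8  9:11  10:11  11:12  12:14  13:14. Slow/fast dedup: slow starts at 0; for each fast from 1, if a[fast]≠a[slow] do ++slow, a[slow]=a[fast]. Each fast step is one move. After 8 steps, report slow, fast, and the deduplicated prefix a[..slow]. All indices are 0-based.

slow=0 fast=1: a[fast]=1=a[slow] dup, fast++
slow=0 fast=2: a[fast]=2≠a[slow]=1 write a[1]=2, slow++,fast++
slow=1 fast=3: a[fast]=3≠a[slow]=2 write a[2]=3, slow++,fast++
slow=2 fast=4: a[fast]=3=a[slow] dup, fast++
slow=2 fast=5: a[fast]=4≠a[slow]=3 write a[3]=4, slow++,fast++
slow=3 fast=6: a[fast]=6≠a[slow]=4 write a[4]=6, slow++,fast++
slow=4 fast=7: a[fast]=7≠a[slow]=6 write a[5]=7, slow++,fast++
slow=5 fast=8: a[fast]=8≠a[slow]=7 write a[6]=8, slow++,fast++

slow=6, fast=9, prefix=[1, 2, 3, 4, 6, 7, 8]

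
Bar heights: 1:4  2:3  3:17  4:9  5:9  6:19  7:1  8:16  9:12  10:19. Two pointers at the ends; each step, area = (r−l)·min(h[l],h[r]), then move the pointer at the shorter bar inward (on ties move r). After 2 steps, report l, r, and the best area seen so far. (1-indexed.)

[1,10] min(4,19)*9=36 best=36 * → l++
[2,10] min(3,19)*8=24 best=36 → l++

l=3, r=10, best area=36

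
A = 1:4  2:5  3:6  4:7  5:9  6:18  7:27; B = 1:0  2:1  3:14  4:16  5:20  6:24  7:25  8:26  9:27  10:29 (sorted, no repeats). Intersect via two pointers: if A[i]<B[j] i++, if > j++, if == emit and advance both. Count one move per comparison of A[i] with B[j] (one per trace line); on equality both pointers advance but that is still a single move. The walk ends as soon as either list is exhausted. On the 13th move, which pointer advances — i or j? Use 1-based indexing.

j

[i=1,j=1] 4>0 → j++
[i=1,j=2] 4>1 → j++
[i=1,j=3] 4<14 → i++
[i=2,j=3] 5<14 → i++
[i=3,j=3] 6<14 → i++
[i=4,j=3] 7<14 → i++
[i=5,j=3] 9<14 → i++
[i=6,j=3] 18>14 → j++
[i=6,j=4] 18>16 → j++
[i=6,j=5] 18<20 → i++
[i=7,j=5] 27>20 → j++
[i=7,j=6] 27>24 → j++
[i=7,j=7] 27>25 → j++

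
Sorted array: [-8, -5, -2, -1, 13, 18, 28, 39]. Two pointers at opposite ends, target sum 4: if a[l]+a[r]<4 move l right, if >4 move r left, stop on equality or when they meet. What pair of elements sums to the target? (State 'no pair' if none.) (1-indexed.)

l=1 r=8: -8+39=31 >4, r--
l=1 r=7: -8+28=20 >4, r--
l=1 r=6: -8+18=10 >4, r--
l=1 r=5: -8+13=5 >4, r--
l=1 r=4: -8+-1=-9 <4, l++
l=2 r=4: -5+-1=-6 <4, l++
l=3 r=4: -2+-1=-3 <4, l++

no pair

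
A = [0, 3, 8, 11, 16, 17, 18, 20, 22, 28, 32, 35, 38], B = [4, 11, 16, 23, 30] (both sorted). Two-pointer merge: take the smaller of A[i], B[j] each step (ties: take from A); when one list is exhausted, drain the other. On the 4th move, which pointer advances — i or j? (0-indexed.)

[i=0,j=0] A[i]=0<=B[j]=4 take 0 → i++
[i=1,j=0] A[i]=3<=B[j]=4 take 3 → i++
[i=2,j=0] A[i]=8>B[j]=4 take 4 → j++
[i=2,j=1] A[i]=8<=B[j]=11 take 8 → i++

i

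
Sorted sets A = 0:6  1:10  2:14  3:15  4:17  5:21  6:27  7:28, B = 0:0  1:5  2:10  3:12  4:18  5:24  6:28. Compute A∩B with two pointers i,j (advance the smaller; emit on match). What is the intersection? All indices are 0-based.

intersection = [10, 28]

[i=0,j=0] 6>0 → j++
[i=0,j=1] 6>5 → j++
[i=0,j=2] 6<10 → i++
[i=1,j=2] 10==10 emit → i++,j++
[i=2,j=3] 14>12 → j++
[i=2,j=4] 14<18 → i++
[i=3,j=4] 15<18 → i++
[i=4,j=4] 17<18 → i++
[i=5,j=4] 21>18 → j++
[i=5,j=5] 21<24 → i++
[i=6,j=5] 27>24 → j++
[i=6,j=6] 27<28 → i++
[i=7,j=6] 28==28 emit → i++,j++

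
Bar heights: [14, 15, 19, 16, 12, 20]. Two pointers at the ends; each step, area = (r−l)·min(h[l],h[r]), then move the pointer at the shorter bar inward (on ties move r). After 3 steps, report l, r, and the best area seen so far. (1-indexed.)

[1,6] min(14,20)*5=70 best=70 * → l++
[2,6] min(15,20)*4=60 best=70 → l++
[3,6] min(19,20)*3=57 best=70 → l++

l=4, r=6, best area=70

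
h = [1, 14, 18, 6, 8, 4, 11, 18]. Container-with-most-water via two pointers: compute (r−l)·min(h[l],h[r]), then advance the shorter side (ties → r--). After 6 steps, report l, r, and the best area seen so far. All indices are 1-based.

l=3, r=4, best area=90

[1,8] min(1,18)*7=7 best=7 * → l++
[2,8] min(14,18)*6=84 best=84 * → l++
[3,8] min(18,18)*5=90 best=90 * → r--
[3,7] min(18,11)*4=44 best=90 → r--
[3,6] min(18,4)*3=12 best=90 → r--
[3,5] min(18,8)*2=16 best=90 → r--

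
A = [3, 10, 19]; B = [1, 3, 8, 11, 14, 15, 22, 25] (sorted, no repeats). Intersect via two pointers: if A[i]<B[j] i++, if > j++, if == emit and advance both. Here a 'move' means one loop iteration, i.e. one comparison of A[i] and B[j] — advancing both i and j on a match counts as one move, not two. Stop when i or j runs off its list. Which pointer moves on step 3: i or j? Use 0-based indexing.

i=0 j=0: 3>1, j++
i=0 j=1: 3==3 emit, i++,j++
i=1 j=2: 10>8, j++

j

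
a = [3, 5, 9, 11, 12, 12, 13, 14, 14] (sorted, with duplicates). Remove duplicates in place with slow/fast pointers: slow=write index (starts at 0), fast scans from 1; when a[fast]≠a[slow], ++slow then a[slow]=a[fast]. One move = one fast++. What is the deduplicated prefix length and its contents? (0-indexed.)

length 7; prefix = [3, 5, 9, 11, 12, 13, 14]

(s=0,f=1) a[fast]=5≠a[slow]=3 write a[1]=5 → slow++,fast++
(s=1,f=2) a[fast]=9≠a[slow]=5 write a[2]=9 → slow++,fast++
(s=2,f=3) a[fast]=11≠a[slow]=9 write a[3]=11 → slow++,fast++
(s=3,f=4) a[fast]=12≠a[slow]=11 write a[4]=12 → slow++,fast++
(s=4,f=5) a[fast]=12=a[slow] dup → fast++
(s=4,f=6) a[fast]=13≠a[slow]=12 write a[5]=13 → slow++,fast++
(s=5,f=7) a[fast]=14≠a[slow]=13 write a[6]=14 → slow++,fast++
(s=6,f=8) a[fast]=14=a[slow] dup → fast++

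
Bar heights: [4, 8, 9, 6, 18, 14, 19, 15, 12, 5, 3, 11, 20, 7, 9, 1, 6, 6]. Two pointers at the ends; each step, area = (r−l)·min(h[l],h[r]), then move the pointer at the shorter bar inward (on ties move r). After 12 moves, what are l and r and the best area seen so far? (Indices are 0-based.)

l=7, r=12, best area=144

[0,17] min(4,6)*17=68 best=68 * → l++
[1,17] min(8,6)*16=96 best=96 * → r--
[1,16] min(8,6)*15=90 best=96 → r--
[1,15] min(8,1)*14=14 best=96 → r--
[1,14] min(8,9)*13=104 best=104 * → l++
[2,14] min(9,9)*12=108 best=108 * → r--
[2,13] min(9,7)*11=77 best=108 → r--
[2,12] min(9,20)*10=90 best=108 → l++
[3,12] min(6,20)*9=54 best=108 → l++
[4,12] min(18,20)*8=144 best=144 * → l++
[5,12] min(14,20)*7=98 best=144 → l++
[6,12] min(19,20)*6=114 best=144 → l++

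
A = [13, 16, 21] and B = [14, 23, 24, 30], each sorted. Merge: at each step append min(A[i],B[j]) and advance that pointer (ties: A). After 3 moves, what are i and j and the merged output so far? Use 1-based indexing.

i=3, j=2, merged so far=[13, 14, 16]

i=1 j=1: A[i]=13<=B[j]=14 take 13, i++
i=2 j=1: A[i]=16>B[j]=14 take 14, j++
i=2 j=2: A[i]=16<=B[j]=23 take 16, i++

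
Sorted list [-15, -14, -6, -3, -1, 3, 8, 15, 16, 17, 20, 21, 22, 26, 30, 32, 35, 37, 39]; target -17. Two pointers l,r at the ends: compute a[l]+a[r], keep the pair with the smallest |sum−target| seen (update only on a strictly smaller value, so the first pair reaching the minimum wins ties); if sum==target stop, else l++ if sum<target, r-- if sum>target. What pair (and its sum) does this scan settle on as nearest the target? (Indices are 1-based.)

pair (-14, -3) with sum -17 (|Δ|=0)

l=1 r=19: -15+39=24 d=41 *, r--
l=1 r=18: -15+37=22 d=39 *, r--
l=1 r=17: -15+35=20 d=37 *, r--
l=1 r=16: -15+32=17 d=34 *, r--
l=1 r=15: -15+30=15 d=32 *, r--
l=1 r=14: -15+26=11 d=28 *, r--
l=1 r=13: -15+22=7 d=24 *, r--
l=1 r=12: -15+21=6 d=23 *, r--
l=1 r=11: -15+20=5 d=22 *, r--
l=1 r=10: -15+17=2 d=19 *, r--
l=1 r=9: -15+16=1 d=18 *, r--
l=1 r=8: -15+15=0 d=17 *, r--
l=1 r=7: -15+8=-7 d=10 *, r--
l=1 r=6: -15+3=-12 d=5 *, r--
l=1 r=5: -15+-1=-16 d=1 *, r--
l=1 r=4: -15+-3=-18 d=1, l++
l=2 r=4: -14+-3=-17 d=0 *, stop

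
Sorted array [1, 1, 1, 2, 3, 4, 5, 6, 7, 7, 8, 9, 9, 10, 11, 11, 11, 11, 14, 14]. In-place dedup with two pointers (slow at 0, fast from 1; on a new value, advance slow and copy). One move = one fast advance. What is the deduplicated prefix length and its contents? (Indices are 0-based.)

slow=0 fast=1: a[fast]=1=a[slow] dup, fast++
slow=0 fast=2: a[fast]=1=a[slow] dup, fast++
slow=0 fast=3: a[fast]=2≠a[slow]=1 write a[1]=2, slow++,fast++
slow=1 fast=4: a[fast]=3≠a[slow]=2 write a[2]=3, slow++,fast++
slow=2 fast=5: a[fast]=4≠a[slow]=3 write a[3]=4, slow++,fast++
slow=3 fast=6: a[fast]=5≠a[slow]=4 write a[4]=5, slow++,fast++
slow=4 fast=7: a[fast]=6≠a[slow]=5 write a[5]=6, slow++,fast++
slow=5 fast=8: a[fast]=7≠a[slow]=6 write a[6]=7, slow++,fast++
slow=6 fast=9: a[fast]=7=a[slow] dup, fast++
slow=6 fast=10: a[fast]=8≠a[slow]=7 write a[7]=8, slow++,fast++
slow=7 fast=11: a[fast]=9≠a[slow]=8 write a[8]=9, slow++,fast++
slow=8 fast=12: a[fast]=9=a[slow] dup, fast++
slow=8 fast=13: a[fast]=10≠a[slow]=9 write a[9]=10, slow++,fast++
slow=9 fast=14: a[fast]=11≠a[slow]=10 write a[10]=11, slow++,fast++
slow=10 fast=15: a[fast]=11=a[slow] dup, fast++
slow=10 fast=16: a[fast]=11=a[slow] dup, fast++
slow=10 fast=17: a[fast]=11=a[slow] dup, fast++
slow=10 fast=18: a[fast]=14≠a[slow]=11 write a[11]=14, slow++,fast++
slow=11 fast=19: a[fast]=14=a[slow] dup, fast++

length 12; prefix = [1, 2, 3, 4, 5, 6, 7, 8, 9, 10, 11, 14]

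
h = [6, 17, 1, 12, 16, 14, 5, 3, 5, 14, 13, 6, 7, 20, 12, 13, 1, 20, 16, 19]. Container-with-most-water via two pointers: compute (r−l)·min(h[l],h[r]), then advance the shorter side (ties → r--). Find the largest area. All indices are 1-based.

max area = 306

[1,20] min(6,19)*19=114 best=114 * → l++
[2,20] min(17,19)*18=306 best=306 * → l++
[3,20] min(1,19)*17=17 best=306 → l++
[4,20] min(12,19)*16=192 best=306 → l++
[5,20] min(16,19)*15=240 best=306 → l++
[6,20] min(14,19)*14=196 best=306 → l++
[7,20] min(5,19)*13=65 best=306 → l++
[8,20] min(3,19)*12=36 best=306 → l++
[9,20] min(5,19)*11=55 best=306 → l++
[10,20] min(14,19)*10=140 best=306 → l++
[11,20] min(13,19)*9=117 best=306 → l++
[12,20] min(6,19)*8=48 best=306 → l++
[13,20] min(7,19)*7=49 best=306 → l++
[14,20] min(20,19)*6=114 best=306 → r--
[14,19] min(20,16)*5=80 best=306 → r--
[14,18] min(20,20)*4=80 best=306 → r--
[14,17] min(20,1)*3=3 best=306 → r--
[14,16] min(20,13)*2=26 best=306 → r--
[14,15] min(20,12)*1=12 best=306 → r--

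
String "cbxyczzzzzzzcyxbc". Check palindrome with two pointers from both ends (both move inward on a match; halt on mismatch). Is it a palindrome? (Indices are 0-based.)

palindrome

l=0 r=16: 'c'=='c', l++,r--
l=1 r=15: 'b'=='b', l++,r--
l=2 r=14: 'x'=='x', l++,r--
l=3 r=13: 'y'=='y', l++,r--
l=4 r=12: 'c'=='c', l++,r--
l=5 r=11: 'z'=='z', l++,r--
l=6 r=10: 'z'=='z', l++,r--
l=7 r=9: 'z'=='z', l++,r--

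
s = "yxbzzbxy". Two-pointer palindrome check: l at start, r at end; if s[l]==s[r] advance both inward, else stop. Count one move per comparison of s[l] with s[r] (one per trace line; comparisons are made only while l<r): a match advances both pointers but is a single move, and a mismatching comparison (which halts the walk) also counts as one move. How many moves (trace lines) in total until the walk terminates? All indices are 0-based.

[0,7] 'y'=='y' → l++,r--
[1,6] 'x'=='x' → l++,r--
[2,5] 'b'=='b' → l++,r--
[3,4] 'z'=='z' → l++,r--

4 moves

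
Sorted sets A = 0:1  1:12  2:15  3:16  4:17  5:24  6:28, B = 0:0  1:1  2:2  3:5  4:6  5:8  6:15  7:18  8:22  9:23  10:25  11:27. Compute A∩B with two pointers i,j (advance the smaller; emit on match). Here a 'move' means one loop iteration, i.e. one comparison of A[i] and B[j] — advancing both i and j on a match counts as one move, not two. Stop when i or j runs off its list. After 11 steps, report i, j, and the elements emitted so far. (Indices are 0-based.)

i=0 j=0: 1>0, j++
i=0 j=1: 1==1 emit, i++,j++
i=1 j=2: 12>2, j++
i=1 j=3: 12>5, j++
i=1 j=4: 12>6, j++
i=1 j=5: 12>8, j++
i=1 j=6: 12<15, i++
i=2 j=6: 15==15 emit, i++,j++
i=3 j=7: 16<18, i++
i=4 j=7: 17<18, i++
i=5 j=7: 24>18, j++

i=5, j=8, emitted=[1, 15]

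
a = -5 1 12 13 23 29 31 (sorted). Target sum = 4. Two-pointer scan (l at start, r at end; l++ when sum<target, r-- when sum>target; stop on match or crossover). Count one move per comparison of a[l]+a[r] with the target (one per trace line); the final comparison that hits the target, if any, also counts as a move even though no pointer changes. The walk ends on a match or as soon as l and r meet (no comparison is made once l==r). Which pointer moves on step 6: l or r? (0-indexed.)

[0,6] -5+31=26 >4 → r--
[0,5] -5+29=24 >4 → r--
[0,4] -5+23=18 >4 → r--
[0,3] -5+13=8 >4 → r--
[0,2] -5+12=7 >4 → r--
[0,1] -5+1=-4 <4 → l++

l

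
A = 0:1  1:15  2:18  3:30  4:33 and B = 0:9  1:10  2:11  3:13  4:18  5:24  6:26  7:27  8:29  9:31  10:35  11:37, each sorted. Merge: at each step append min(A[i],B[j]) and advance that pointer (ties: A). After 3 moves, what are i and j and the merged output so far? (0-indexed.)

[i=0,j=0] A[i]=1<=B[j]=9 take 1 → i++
[i=1,j=0] A[i]=15>B[j]=9 take 9 → j++
[i=1,j=1] A[i]=15>B[j]=10 take 10 → j++

i=1, j=2, merged so far=[1, 9, 10]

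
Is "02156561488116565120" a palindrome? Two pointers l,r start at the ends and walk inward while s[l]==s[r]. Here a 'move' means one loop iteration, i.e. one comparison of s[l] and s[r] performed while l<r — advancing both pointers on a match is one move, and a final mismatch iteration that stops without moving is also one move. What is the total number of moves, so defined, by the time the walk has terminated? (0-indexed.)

9 moves

[0,19] '0'=='0' → l++,r--
[1,18] '2'=='2' → l++,r--
[2,17] '1'=='1' → l++,r--
[3,16] '5'=='5' → l++,r--
[4,15] '6'=='6' → l++,r--
[5,14] '5'=='5' → l++,r--
[6,13] '6'=='6' → l++,r--
[7,12] '1'=='1' → l++,r--
[8,11] '4'!='1' → stop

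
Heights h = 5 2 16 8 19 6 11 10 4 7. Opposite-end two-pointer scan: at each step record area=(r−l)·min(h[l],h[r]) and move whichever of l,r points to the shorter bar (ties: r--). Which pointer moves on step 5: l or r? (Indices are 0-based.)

l=0 r=9: min(5,7)*9=45 best=45 *, l++
l=1 r=9: min(2,7)*8=16 best=45, l++
l=2 r=9: min(16,7)*7=49 best=49 *, r--
l=2 r=8: min(16,4)*6=24 best=49, r--
l=2 r=7: min(16,10)*5=50 best=50 *, r--

r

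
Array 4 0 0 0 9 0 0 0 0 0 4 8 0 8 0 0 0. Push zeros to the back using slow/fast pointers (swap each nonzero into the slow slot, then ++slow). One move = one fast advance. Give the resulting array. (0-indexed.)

(s=0,f=0) a[fast]=4≠0 swap→a[0]=4 → slow++,fast++
(s=1,f=1) a[fast]=0 → fast++
(s=1,f=2) a[fast]=0 → fast++
(s=1,f=3) a[fast]=0 → fast++
(s=1,f=4) a[fast]=9≠0 swap→a[1]=9 → slow++,fast++
(s=2,f=5) a[fast]=0 → fast++
(s=2,f=6) a[fast]=0 → fast++
(s=2,f=7) a[fast]=0 → fast++
(s=2,f=8) a[fast]=0 → fast++
(s=2,f=9) a[fast]=0 → fast++
(s=2,f=10) a[fast]=4≠0 swap→a[2]=4 → slow++,fast++
(s=3,f=11) a[fast]=8≠0 swap→a[3]=8 → slow++,fast++
(s=4,f=12) a[fast]=0 → fast++
(s=4,f=13) a[fast]=8≠0 swap→a[4]=8 → slow++,fast++
(s=5,f=14) a[fast]=0 → fast++
(s=5,f=15) a[fast]=0 → fast++
(s=5,f=16) a[fast]=0 → fast++

[4, 9, 4, 8, 8, 0, 0, 0, 0, 0, 0, 0, 0, 0, 0, 0, 0]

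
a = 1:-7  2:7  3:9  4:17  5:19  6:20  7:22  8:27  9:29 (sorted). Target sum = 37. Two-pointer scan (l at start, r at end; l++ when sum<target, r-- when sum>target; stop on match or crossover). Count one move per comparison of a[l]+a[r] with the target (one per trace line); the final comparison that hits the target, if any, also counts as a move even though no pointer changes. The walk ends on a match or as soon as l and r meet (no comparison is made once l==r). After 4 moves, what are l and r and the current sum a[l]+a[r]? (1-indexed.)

l=4, r=8, sum=44

[1,9] -7+29=22 <37 → l++
[2,9] 7+29=36 <37 → l++
[3,9] 9+29=38 >37 → r--
[3,8] 9+27=36 <37 → l++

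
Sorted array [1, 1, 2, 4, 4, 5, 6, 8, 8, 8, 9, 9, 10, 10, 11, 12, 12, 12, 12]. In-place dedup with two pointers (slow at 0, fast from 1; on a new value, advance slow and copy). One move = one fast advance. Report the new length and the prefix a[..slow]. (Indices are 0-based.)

(s=0,f=1) a[fast]=1=a[slow] dup → fast++
(s=0,f=2) a[fast]=2≠a[slow]=1 write a[1]=2 → slow++,fast++
(s=1,f=3) a[fast]=4≠a[slow]=2 write a[2]=4 → slow++,fast++
(s=2,f=4) a[fast]=4=a[slow] dup → fast++
(s=2,f=5) a[fast]=5≠a[slow]=4 write a[3]=5 → slow++,fast++
(s=3,f=6) a[fast]=6≠a[slow]=5 write a[4]=6 → slow++,fast++
(s=4,f=7) a[fast]=8≠a[slow]=6 write a[5]=8 → slow++,fast++
(s=5,f=8) a[fast]=8=a[slow] dup → fast++
(s=5,f=9) a[fast]=8=a[slow] dup → fast++
(s=5,f=10) a[fast]=9≠a[slow]=8 write a[6]=9 → slow++,fast++
(s=6,f=11) a[fast]=9=a[slow] dup → fast++
(s=6,f=12) a[fast]=10≠a[slow]=9 write a[7]=10 → slow++,fast++
(s=7,f=13) a[fast]=10=a[slow] dup → fast++
(s=7,f=14) a[fast]=11≠a[slow]=10 write a[8]=11 → slow++,fast++
(s=8,f=15) a[fast]=12≠a[slow]=11 write a[9]=12 → slow++,fast++
(s=9,f=16) a[fast]=12=a[slow] dup → fast++
(s=9,f=17) a[fast]=12=a[slow] dup → fast++
(s=9,f=18) a[fast]=12=a[slow] dup → fast++

length 10; prefix = [1, 2, 4, 5, 6, 8, 9, 10, 11, 12]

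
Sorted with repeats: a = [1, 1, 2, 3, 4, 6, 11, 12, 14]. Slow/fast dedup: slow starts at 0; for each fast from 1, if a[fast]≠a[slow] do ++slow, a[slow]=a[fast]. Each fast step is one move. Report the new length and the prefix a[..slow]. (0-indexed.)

length 8; prefix = [1, 2, 3, 4, 6, 11, 12, 14]

(s=0,f=1) a[fast]=1=a[slow] dup → fast++
(s=0,f=2) a[fast]=2≠a[slow]=1 write a[1]=2 → slow++,fast++
(s=1,f=3) a[fast]=3≠a[slow]=2 write a[2]=3 → slow++,fast++
(s=2,f=4) a[fast]=4≠a[slow]=3 write a[3]=4 → slow++,fast++
(s=3,f=5) a[fast]=6≠a[slow]=4 write a[4]=6 → slow++,fast++
(s=4,f=6) a[fast]=11≠a[slow]=6 write a[5]=11 → slow++,fast++
(s=5,f=7) a[fast]=12≠a[slow]=11 write a[6]=12 → slow++,fast++
(s=6,f=8) a[fast]=14≠a[slow]=12 write a[7]=14 → slow++,fast++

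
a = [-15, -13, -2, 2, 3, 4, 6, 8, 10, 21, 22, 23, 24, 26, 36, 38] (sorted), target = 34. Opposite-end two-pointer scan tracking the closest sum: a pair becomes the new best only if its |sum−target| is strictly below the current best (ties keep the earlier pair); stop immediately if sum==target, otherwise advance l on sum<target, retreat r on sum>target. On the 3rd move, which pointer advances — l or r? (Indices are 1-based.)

[1,16] -15+38=23 d=11 * → l++
[2,16] -13+38=25 d=9 * → l++
[3,16] -2+38=36 d=2 * → r--

r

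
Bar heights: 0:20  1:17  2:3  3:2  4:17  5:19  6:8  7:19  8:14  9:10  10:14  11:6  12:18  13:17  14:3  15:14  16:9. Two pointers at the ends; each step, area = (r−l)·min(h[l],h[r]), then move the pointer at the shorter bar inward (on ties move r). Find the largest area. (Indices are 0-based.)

max area = 221

[0,16] min(20,9)*16=144 best=144 * → r--
[0,15] min(20,14)*15=210 best=210 * → r--
[0,14] min(20,3)*14=42 best=210 → r--
[0,13] min(20,17)*13=221 best=221 * → r--
[0,12] min(20,18)*12=216 best=221 → r--
[0,11] min(20,6)*11=66 best=221 → r--
[0,10] min(20,14)*10=140 best=221 → r--
[0,9] min(20,10)*9=90 best=221 → r--
[0,8] min(20,14)*8=112 best=221 → r--
[0,7] min(20,19)*7=133 best=221 → r--
[0,6] min(20,8)*6=48 best=221 → r--
[0,5] min(20,19)*5=95 best=221 → r--
[0,4] min(20,17)*4=68 best=221 → r--
[0,3] min(20,2)*3=6 best=221 → r--
[0,2] min(20,3)*2=6 best=221 → r--
[0,1] min(20,17)*1=17 best=221 → r--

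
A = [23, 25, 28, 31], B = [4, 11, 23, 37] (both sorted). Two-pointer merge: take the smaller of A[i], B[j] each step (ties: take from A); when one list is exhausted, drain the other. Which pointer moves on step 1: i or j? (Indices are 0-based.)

[i=0,j=0] A[i]=23>B[j]=4 take 4 → j++

j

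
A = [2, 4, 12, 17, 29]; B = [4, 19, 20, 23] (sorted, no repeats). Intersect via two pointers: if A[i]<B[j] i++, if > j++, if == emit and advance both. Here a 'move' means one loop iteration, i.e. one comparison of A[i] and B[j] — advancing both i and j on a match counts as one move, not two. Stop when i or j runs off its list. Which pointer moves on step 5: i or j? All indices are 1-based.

i=1 j=1: 2<4, i++
i=2 j=1: 4==4 emit, i++,j++
i=3 j=2: 12<19, i++
i=4 j=2: 17<19, i++
i=5 j=2: 29>19, j++

j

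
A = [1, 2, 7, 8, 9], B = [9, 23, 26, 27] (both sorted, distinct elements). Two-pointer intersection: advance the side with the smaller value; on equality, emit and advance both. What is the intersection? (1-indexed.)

i=1 j=1: 1<9, i++
i=2 j=1: 2<9, i++
i=3 j=1: 7<9, i++
i=4 j=1: 8<9, i++
i=5 j=1: 9==9 emit, i++,j++

intersection = [9]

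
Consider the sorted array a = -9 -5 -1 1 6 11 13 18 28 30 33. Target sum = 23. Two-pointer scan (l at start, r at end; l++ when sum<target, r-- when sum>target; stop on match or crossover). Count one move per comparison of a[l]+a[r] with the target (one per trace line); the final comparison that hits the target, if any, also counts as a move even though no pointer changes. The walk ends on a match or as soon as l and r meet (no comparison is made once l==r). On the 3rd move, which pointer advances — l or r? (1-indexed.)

r

[1,11] -9+33=24 >23 → r--
[1,10] -9+30=21 <23 → l++
[2,10] -5+30=25 >23 → r--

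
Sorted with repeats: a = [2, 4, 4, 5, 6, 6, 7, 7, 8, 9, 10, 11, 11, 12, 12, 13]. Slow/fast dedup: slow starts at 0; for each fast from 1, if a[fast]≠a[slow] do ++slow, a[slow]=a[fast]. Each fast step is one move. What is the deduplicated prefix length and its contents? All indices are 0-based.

length 11; prefix = [2, 4, 5, 6, 7, 8, 9, 10, 11, 12, 13]

slow=0 fast=1: a[fast]=4≠a[slow]=2 write a[1]=4, slow++,fast++
slow=1 fast=2: a[fast]=4=a[slow] dup, fast++
slow=1 fast=3: a[fast]=5≠a[slow]=4 write a[2]=5, slow++,fast++
slow=2 fast=4: a[fast]=6≠a[slow]=5 write a[3]=6, slow++,fast++
slow=3 fast=5: a[fast]=6=a[slow] dup, fast++
slow=3 fast=6: a[fast]=7≠a[slow]=6 write a[4]=7, slow++,fast++
slow=4 fast=7: a[fast]=7=a[slow] dup, fast++
slow=4 fast=8: a[fast]=8≠a[slow]=7 write a[5]=8, slow++,fast++
slow=5 fast=9: a[fast]=9≠a[slow]=8 write a[6]=9, slow++,fast++
slow=6 fast=10: a[fast]=10≠a[slow]=9 write a[7]=10, slow++,fast++
slow=7 fast=11: a[fast]=11≠a[slow]=10 write a[8]=11, slow++,fast++
slow=8 fast=12: a[fast]=11=a[slow] dup, fast++
slow=8 fast=13: a[fast]=12≠a[slow]=11 write a[9]=12, slow++,fast++
slow=9 fast=14: a[fast]=12=a[slow] dup, fast++
slow=9 fast=15: a[fast]=13≠a[slow]=12 write a[10]=13, slow++,fast++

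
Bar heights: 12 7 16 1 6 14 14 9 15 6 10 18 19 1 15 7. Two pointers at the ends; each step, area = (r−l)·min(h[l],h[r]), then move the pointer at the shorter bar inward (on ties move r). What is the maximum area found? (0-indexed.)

[0,15] min(12,7)*15=105 best=105 * → r--
[0,14] min(12,15)*14=168 best=168 * → l++
[1,14] min(7,15)*13=91 best=168 → l++
[2,14] min(16,15)*12=180 best=180 * → r--
[2,13] min(16,1)*11=11 best=180 → r--
[2,12] min(16,19)*10=160 best=180 → l++
[3,12] min(1,19)*9=9 best=180 → l++
[4,12] min(6,19)*8=48 best=180 → l++
[5,12] min(14,19)*7=98 best=180 → l++
[6,12] min(14,19)*6=84 best=180 → l++
[7,12] min(9,19)*5=45 best=180 → l++
[8,12] min(15,19)*4=60 best=180 → l++
[9,12] min(6,19)*3=18 best=180 → l++
[10,12] min(10,19)*2=20 best=180 → l++
[11,12] min(18,19)*1=18 best=180 → l++

max area = 180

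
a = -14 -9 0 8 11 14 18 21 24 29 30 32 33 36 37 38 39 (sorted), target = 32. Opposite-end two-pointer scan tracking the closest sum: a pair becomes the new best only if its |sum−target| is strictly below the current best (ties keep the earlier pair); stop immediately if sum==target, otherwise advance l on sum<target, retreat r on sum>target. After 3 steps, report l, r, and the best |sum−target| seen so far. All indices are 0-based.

l=0 r=16: -14+39=25 d=7 *, l++
l=1 r=16: -9+39=30 d=2 *, l++
l=2 r=16: 0+39=39 d=7, r--

l=2, r=15, best |Δ|=2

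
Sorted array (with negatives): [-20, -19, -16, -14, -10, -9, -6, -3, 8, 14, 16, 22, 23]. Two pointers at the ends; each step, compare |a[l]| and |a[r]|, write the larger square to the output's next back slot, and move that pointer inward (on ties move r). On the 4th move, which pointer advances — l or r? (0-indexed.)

l

[0,12] |-20|<=|23| out[12]=529 → r--
[0,11] |-20|<=|22| out[11]=484 → r--
[0,10] |-20|>|16| out[10]=400 → l++
[1,10] |-19|>|16| out[9]=361 → l++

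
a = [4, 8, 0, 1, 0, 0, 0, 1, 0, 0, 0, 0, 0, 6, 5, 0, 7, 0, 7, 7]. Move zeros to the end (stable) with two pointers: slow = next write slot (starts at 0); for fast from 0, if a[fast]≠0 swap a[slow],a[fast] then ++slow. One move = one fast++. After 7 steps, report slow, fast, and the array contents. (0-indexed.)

(s=0,f=0) a[fast]=4≠0 swap→a[0]=4 → slow++,fast++
(s=1,f=1) a[fast]=8≠0 swap→a[1]=8 → slow++,fast++
(s=2,f=2) a[fast]=0 → fast++
(s=2,f=3) a[fast]=1≠0 swap→a[2]=1 → slow++,fast++
(s=3,f=4) a[fast]=0 → fast++
(s=3,f=5) a[fast]=0 → fast++
(s=3,f=6) a[fast]=0 → fast++

slow=3, fast=7, a=[4, 8, 1, 0, 0, 0, 0, 1, 0, 0, 0, 0, 0, 6, 5, 0, 7, 0, 7, 7]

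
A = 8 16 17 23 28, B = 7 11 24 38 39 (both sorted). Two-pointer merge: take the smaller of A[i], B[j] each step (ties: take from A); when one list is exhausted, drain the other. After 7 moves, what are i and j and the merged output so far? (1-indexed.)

[i=1,j=1] A[i]=8>B[j]=7 take 7 → j++
[i=1,j=2] A[i]=8<=B[j]=11 take 8 → i++
[i=2,j=2] A[i]=16>B[j]=11 take 11 → j++
[i=2,j=3] A[i]=16<=B[j]=24 take 16 → i++
[i=3,j=3] A[i]=17<=B[j]=24 take 17 → i++
[i=4,j=3] A[i]=23<=B[j]=24 take 23 → i++
[i=5,j=3] A[i]=28>B[j]=24 take 24 → j++

i=5, j=4, merged so far=[7, 8, 11, 16, 17, 23, 24]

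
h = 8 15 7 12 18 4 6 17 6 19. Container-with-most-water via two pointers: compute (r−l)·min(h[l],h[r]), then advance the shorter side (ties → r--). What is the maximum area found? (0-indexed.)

max area = 120

[0,9] min(8,19)*9=72 best=72 * → l++
[1,9] min(15,19)*8=120 best=120 * → l++
[2,9] min(7,19)*7=49 best=120 → l++
[3,9] min(12,19)*6=72 best=120 → l++
[4,9] min(18,19)*5=90 best=120 → l++
[5,9] min(4,19)*4=16 best=120 → l++
[6,9] min(6,19)*3=18 best=120 → l++
[7,9] min(17,19)*2=34 best=120 → l++
[8,9] min(6,19)*1=6 best=120 → l++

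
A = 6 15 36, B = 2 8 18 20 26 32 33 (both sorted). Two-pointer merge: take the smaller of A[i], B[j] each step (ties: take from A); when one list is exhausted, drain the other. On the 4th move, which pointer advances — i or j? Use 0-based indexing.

[i=0,j=0] A[i]=6>B[j]=2 take 2 → j++
[i=0,j=1] A[i]=6<=B[j]=8 take 6 → i++
[i=1,j=1] A[i]=15>B[j]=8 take 8 → j++
[i=1,j=2] A[i]=15<=B[j]=18 take 15 → i++

i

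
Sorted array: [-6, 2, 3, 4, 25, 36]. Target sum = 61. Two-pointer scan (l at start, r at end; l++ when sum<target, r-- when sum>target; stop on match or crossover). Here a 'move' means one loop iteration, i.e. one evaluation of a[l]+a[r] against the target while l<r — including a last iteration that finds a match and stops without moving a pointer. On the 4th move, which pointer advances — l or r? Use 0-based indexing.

[0,5] -6+36=30 <61 → l++
[1,5] 2+36=38 <61 → l++
[2,5] 3+36=39 <61 → l++
[3,5] 4+36=40 <61 → l++

l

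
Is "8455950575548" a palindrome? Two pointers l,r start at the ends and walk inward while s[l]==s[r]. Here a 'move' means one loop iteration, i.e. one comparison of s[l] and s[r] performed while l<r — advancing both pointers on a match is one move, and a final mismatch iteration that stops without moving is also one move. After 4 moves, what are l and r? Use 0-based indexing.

l=4, r=8

l=0 r=12: '8'=='8', l++,r--
l=1 r=11: '4'=='4', l++,r--
l=2 r=10: '5'=='5', l++,r--
l=3 r=9: '5'=='5', l++,r--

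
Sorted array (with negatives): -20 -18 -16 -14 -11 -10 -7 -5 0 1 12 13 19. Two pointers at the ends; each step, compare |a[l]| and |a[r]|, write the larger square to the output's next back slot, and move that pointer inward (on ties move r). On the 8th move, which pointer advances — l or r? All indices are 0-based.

l=0 r=12: |-20|>|19| out[12]=400, l++
l=1 r=12: |-18|<=|19| out[11]=361, r--
l=1 r=11: |-18|>|13| out[10]=324, l++
l=2 r=11: |-16|>|13| out[9]=256, l++
l=3 r=11: |-14|>|13| out[8]=196, l++
l=4 r=11: |-11|<=|13| out[7]=169, r--
l=4 r=10: |-11|<=|12| out[6]=144, r--
l=4 r=9: |-11|>|1| out[5]=121, l++

l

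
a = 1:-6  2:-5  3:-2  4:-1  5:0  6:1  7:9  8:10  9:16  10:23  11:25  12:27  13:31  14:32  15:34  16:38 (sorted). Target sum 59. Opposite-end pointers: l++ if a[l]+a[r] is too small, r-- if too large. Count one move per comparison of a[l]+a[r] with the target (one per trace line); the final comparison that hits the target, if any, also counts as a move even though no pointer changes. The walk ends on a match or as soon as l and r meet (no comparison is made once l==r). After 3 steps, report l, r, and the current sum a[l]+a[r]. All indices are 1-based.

l=4, r=16, sum=37

l=1 r=16: -6+38=32 <59, l++
l=2 r=16: -5+38=33 <59, l++
l=3 r=16: -2+38=36 <59, l++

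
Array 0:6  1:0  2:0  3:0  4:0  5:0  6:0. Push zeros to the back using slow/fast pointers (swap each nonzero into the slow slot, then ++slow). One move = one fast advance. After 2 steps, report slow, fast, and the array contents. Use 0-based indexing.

(s=0,f=0) a[fast]=6≠0 swap→a[0]=6 → slow++,fast++
(s=1,f=1) a[fast]=0 → fast++

slow=1, fast=2, a=[6, 0, 0, 0, 0, 0, 0]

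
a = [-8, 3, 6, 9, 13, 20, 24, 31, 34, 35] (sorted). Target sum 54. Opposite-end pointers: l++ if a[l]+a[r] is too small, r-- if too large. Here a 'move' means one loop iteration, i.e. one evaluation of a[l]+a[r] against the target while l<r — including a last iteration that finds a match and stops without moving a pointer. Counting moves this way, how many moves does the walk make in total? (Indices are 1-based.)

7 moves

[1,10] -8+35=27 <54 → l++
[2,10] 3+35=38 <54 → l++
[3,10] 6+35=41 <54 → l++
[4,10] 9+35=44 <54 → l++
[5,10] 13+35=48 <54 → l++
[6,10] 20+35=55 >54 → r--
[6,9] 20+34=54 → found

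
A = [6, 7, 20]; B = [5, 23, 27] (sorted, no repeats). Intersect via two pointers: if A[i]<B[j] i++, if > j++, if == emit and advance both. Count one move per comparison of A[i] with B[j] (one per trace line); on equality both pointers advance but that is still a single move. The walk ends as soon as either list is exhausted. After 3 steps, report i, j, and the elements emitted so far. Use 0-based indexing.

i=2, j=1, emitted=[]

i=0 j=0: 6>5, j++
i=0 j=1: 6<23, i++
i=1 j=1: 7<23, i++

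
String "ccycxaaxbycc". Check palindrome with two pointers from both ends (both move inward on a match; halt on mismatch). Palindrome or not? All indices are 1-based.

[1,12] 'c'=='c' → l++,r--
[2,11] 'c'=='c' → l++,r--
[3,10] 'y'=='y' → l++,r--
[4,9] 'c'!='b' → stop

not a palindrome (mismatch at 4,9)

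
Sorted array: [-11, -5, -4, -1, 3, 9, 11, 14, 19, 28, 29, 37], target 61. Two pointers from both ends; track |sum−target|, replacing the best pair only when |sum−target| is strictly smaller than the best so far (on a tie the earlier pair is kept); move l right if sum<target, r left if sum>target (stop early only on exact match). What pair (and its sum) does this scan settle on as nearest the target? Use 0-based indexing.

[0,11] -11+37=26 d=35 * → l++
[1,11] -5+37=32 d=29 * → l++
[2,11] -4+37=33 d=28 * → l++
[3,11] -1+37=36 d=25 * → l++
[4,11] 3+37=40 d=21 * → l++
[5,11] 9+37=46 d=15 * → l++
[6,11] 11+37=48 d=13 * → l++
[7,11] 14+37=51 d=10 * → l++
[8,11] 19+37=56 d=5 * → l++
[9,11] 28+37=65 d=4 * → r--
[9,10] 28+29=57 d=4 → l++

pair (28, 37) with sum 65 (|Δ|=4)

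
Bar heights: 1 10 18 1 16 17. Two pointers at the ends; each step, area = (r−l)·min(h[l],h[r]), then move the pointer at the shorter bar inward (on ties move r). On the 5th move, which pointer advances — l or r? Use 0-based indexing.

r

[0,5] min(1,17)*5=5 best=5 * → l++
[1,5] min(10,17)*4=40 best=40 * → l++
[2,5] min(18,17)*3=51 best=51 * → r--
[2,4] min(18,16)*2=32 best=51 → r--
[2,3] min(18,1)*1=1 best=51 → r--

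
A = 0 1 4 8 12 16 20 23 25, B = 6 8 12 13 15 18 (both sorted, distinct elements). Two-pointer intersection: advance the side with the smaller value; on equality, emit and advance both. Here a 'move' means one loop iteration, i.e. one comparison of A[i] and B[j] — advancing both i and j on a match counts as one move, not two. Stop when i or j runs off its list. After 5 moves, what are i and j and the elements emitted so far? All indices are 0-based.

[i=0,j=0] 0<6 → i++
[i=1,j=0] 1<6 → i++
[i=2,j=0] 4<6 → i++
[i=3,j=0] 8>6 → j++
[i=3,j=1] 8==8 emit → i++,j++

i=4, j=2, emitted=[8]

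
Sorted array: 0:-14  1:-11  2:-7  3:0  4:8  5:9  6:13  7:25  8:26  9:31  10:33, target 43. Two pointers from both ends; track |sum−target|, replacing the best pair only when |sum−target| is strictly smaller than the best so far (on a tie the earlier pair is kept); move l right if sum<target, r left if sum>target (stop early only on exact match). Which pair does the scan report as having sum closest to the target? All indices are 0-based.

l=0 r=10: -14+33=19 d=24 *, l++
l=1 r=10: -11+33=22 d=21 *, l++
l=2 r=10: -7+33=26 d=17 *, l++
l=3 r=10: 0+33=33 d=10 *, l++
l=4 r=10: 8+33=41 d=2 *, l++
l=5 r=10: 9+33=42 d=1 *, l++
l=6 r=10: 13+33=46 d=3, r--
l=6 r=9: 13+31=44 d=1, r--
l=6 r=8: 13+26=39 d=4, l++
l=7 r=8: 25+26=51 d=8, r--

pair (9, 33) with sum 42 (|Δ|=1)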